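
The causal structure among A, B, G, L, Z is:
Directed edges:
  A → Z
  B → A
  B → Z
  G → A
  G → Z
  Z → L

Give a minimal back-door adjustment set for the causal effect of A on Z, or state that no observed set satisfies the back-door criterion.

desc(A)\{A}={L,Z}; candidates ⊆ {B,G}.
size 0: {}; under {} A still reaches {B,G,L,Z} ∋ Z.
size 1: {B}, {G}; under {B} A still reaches {G,L,Z} ∋ Z.
{B,G}: A⊥Z given {B,G} in G with A→· removed — back-door holds.

A→Z: minimal back-door set {B, G}.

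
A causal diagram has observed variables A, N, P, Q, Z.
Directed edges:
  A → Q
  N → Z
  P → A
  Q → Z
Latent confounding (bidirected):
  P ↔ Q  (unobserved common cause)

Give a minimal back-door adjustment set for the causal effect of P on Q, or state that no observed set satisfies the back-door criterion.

P→Q: no observed back-door set.

desc(P)\{P}={A,Q,Z}; candidates ⊆ {N}.
P↔Q: latent back-door arc(s) into P.
size 0: {}; under {} P still reaches {Q,Z} ∋ Q.
size 1: {N}; under {N} P still reaches {Q,Z} ∋ Q.
P↔Q cannot be blocked by any observed set — no back-door set.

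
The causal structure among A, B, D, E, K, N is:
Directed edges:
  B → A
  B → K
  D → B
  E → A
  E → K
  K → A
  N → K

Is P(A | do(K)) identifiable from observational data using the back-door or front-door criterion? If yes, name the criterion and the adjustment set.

desc(K)\{K}={A}; candidates ⊆ {B,D,E,N}.
size 0: {}; under {} K still reaches {A,B,D,E,N} ∋ A.
size 1: {B}, {D}, {E} …(+1); under {B} K still reaches {A,E,N} ∋ A.
{B,E}: K⊥A given {B,E} in G with K→· removed — back-door holds.
P(A|do(K)) = Σ_{B,E} P(A|K,B,E)·P(B,E).

P(A|do(K)): backdoor, adjust for {B, E}.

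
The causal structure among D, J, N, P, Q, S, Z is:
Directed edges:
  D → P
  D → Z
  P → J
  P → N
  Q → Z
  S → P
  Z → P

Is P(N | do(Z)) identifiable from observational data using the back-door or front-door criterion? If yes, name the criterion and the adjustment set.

P(N|do(Z)): backdoor, adjust for {D}.

desc(Z)\{Z}={J,N,P}; candidates ⊆ {D,Q,S}.
size 0: {}; under {} Z still reaches {D,J,N,P,Q} ∋ N.
{D}: Z⊥N given {D} in G with Z→· removed — back-door holds.
P(N|do(Z)) = Σ_{D} P(N|Z,D)·P(D).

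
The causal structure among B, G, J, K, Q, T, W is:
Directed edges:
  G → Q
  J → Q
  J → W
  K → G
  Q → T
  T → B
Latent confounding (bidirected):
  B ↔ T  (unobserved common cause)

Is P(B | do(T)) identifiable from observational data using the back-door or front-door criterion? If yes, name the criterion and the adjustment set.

P(B|do(T)): not identifiable (no BD/FD set).

desc(T)\{T}={B}; candidates ⊆ {G,J,K,Q,W}.
T↔B: latent back-door arc(s) into T.
size 0: {}; under {} T still reaches {B,G,J,K,Q,W} ∋ B.
size 1: {G}, {J}, {K} …(+2); under {G} T still reaches {B,J,Q,W} ∋ B.
size 2: {G,J}, {G,K}, {G,Q} …(+7); under {G,J} T still reaches {B,Q} ∋ B.
T↔B cannot be blocked by any observed set — no back-door set.
No mediator lies on a directed T→…→B path.
Neither criterion identifies P(B|do(T)) in this graph.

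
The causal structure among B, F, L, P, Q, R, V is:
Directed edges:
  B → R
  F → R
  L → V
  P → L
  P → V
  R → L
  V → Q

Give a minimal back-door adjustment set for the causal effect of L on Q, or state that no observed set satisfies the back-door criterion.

L→Q: minimal back-door set {P}.

desc(L)\{L}={Q,V}; candidates ⊆ {B,F,P,R}.
size 0: {}; under {} L still reaches {B,F,P,Q,R,V} ∋ Q.
{P}: L⊥Q given {P} in G with L→· removed — back-door holds.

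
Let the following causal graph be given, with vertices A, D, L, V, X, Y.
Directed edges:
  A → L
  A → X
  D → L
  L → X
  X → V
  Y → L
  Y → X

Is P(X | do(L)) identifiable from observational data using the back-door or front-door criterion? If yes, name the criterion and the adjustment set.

P(X|do(L)): backdoor, adjust for {A, Y}.

desc(L)\{L}={V,X}; candidates ⊆ {A,D,Y}.
size 0: {}; under {} L still reaches {A,D,V,X,Y} ∋ X.
size 1: {A}, {D}, {Y}; under {A} L still reaches {D,V,X,Y} ∋ X.
{A,Y}: L⊥X given {A,Y} in G with L→· removed — back-door holds.
P(X|do(L)) = Σ_{A,Y} P(X|L,A,Y)·P(A,Y).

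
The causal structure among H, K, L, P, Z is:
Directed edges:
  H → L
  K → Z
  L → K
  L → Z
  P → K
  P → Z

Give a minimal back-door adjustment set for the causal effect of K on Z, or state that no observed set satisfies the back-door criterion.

K→Z: minimal back-door set {L, P}.

desc(K)\{K}={Z}; candidates ⊆ {H,L,P}.
size 0: {}; under {} K still reaches {H,L,P,Z} ∋ Z.
size 1: {H}, {L}, {P}; under {H} K still reaches {L,P,Z} ∋ Z.
{L,P}: K⊥Z given {L,P} in G with K→· removed — back-door holds.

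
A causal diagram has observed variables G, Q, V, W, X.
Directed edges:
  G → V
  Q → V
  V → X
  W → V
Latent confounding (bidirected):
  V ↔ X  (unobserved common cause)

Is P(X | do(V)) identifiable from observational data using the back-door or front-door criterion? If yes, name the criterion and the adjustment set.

P(X|do(V)): not identifiable (no BD/FD set).

desc(V)\{V}={X}; candidates ⊆ {G,Q,W}.
V↔X: latent back-door arc(s) into V.
size 0: {}; under {} V still reaches {G,Q,W,X} ∋ X.
size 1: {G}, {Q}, {W}; under {G} V still reaches {Q,W,X} ∋ X.
size 2: {G,Q}, {G,W}, {Q,W}; under {G,Q} V still reaches {W,X} ∋ X.
V↔X cannot be blocked by any observed set — no back-door set.
No mediator lies on a directed V→…→X path.
Neither criterion identifies P(X|do(V)) in this graph.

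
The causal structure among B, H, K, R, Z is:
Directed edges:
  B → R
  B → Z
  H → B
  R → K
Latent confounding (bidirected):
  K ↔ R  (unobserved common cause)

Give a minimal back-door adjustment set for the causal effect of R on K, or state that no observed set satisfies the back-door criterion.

R→K: no observed back-door set.

desc(R)\{R}={K}; candidates ⊆ {B,H,Z}.
R↔K: latent back-door arc(s) into R.
size 0: {}; under {} R still reaches {B,H,K,Z} ∋ K.
size 1: {B}, {H}, {Z}; under {B} R still reaches {K} ∋ K.
size 2: {B,H}, {B,Z}, {H,Z}; under {B,H} R still reaches {K} ∋ K.
R↔K cannot be blocked by any observed set — no back-door set.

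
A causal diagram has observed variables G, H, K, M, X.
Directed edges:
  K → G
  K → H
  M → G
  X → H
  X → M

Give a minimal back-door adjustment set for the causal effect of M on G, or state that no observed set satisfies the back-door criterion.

desc(M)\{M}={G}; candidates ⊆ {H,K,X}.
∅: M⊥G given ∅ in G with M→· removed — back-door holds.

M→G: minimal back-door set ∅.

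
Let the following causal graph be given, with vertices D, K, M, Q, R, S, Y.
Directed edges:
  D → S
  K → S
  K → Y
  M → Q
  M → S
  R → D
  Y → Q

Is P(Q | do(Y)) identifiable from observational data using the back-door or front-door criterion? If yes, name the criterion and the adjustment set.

P(Q|do(Y)): backdoor, adjust for ∅.

desc(Y)\{Y}={Q}; candidates ⊆ {D,K,M,R,S}.
∅: Y⊥Q given ∅ in G with Y→· removed — back-door holds.
P(Q|do(Y)) = P(Q|Y) — no adjustment needed.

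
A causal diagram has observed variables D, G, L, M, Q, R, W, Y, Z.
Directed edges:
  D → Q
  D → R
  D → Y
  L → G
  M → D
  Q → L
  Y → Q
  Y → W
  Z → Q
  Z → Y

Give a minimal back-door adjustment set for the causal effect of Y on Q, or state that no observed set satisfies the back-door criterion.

desc(Y)\{Y}={G,L,Q,W}; candidates ⊆ {D,M,R,Z}.
size 0: {}; under {} Y still reaches {D,G,L,M,Q,R,Z} ∋ Q.
size 1: {D}, {M}, {R} …(+1); under {D} Y still reaches {G,L,Q,Z} ∋ Q.
{D,Z}: Y⊥Q given {D,Z} in G with Y→· removed — back-door holds.

Y→Q: minimal back-door set {D, Z}.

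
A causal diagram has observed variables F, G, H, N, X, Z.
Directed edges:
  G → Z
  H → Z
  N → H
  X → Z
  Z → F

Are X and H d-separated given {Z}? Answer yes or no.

Bayes-Ball from X | {Z} reaches {G,H,N}.
H ∈ reach(X|{Z}) ⇒ X ⊥̸ H | {Z}.

No — X and H are d-connected given {Z}.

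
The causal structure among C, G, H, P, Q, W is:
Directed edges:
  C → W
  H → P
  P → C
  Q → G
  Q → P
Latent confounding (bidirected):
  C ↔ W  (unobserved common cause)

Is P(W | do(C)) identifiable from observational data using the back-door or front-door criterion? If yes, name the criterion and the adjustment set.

desc(C)\{C}={W}; candidates ⊆ {G,H,P,Q}.
C↔W: latent back-door arc(s) into C.
size 0: {}; under {} C still reaches {G,H,P,Q,W} ∋ W.
size 1: {G}, {H}, {P} …(+1); under {G} C still reaches {H,P,Q,W} ∋ W.
size 2: {G,H}, {G,P}, {G,Q} …(+3); under {G,H} C still reaches {P,Q,W} ∋ W.
C↔W cannot be blocked by any observed set — no back-door set.
No mediator lies on a directed C→…→W path.
Neither criterion identifies P(W|do(C)) in this graph.

P(W|do(C)): not identifiable (no BD/FD set).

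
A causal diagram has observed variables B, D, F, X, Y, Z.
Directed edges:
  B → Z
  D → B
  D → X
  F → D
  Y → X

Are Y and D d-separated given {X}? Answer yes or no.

Bayes-Ball from Y | {X} reaches {B,D,F,Z}.
D ∈ reach(Y|{X}) ⇒ Y ⊥̸ D | {X}.

No — Y and D are d-connected given {X}.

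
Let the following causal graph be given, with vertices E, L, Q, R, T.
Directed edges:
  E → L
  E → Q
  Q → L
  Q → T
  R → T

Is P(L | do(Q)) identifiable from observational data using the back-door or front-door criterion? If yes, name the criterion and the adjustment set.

desc(Q)\{Q}={L,T}; candidates ⊆ {E,R}.
size 0: {}; under {} Q still reaches {E,L} ∋ L.
{E}: Q⊥L given {E} in G with Q→· removed — back-door holds.
P(L|do(Q)) = Σ_{E} P(L|Q,E)·P(E).

P(L|do(Q)): backdoor, adjust for {E}.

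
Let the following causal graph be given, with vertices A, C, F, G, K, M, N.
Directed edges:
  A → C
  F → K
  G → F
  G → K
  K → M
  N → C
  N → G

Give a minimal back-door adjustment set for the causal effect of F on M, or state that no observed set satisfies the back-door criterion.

F→M: minimal back-door set {G}.

desc(F)\{F}={K,M}; candidates ⊆ {A,C,G,N}.
size 0: {}; under {} F still reaches {C,G,K,M,N} ∋ M.
{G}: F⊥M given {G} in G with F→· removed — back-door holds.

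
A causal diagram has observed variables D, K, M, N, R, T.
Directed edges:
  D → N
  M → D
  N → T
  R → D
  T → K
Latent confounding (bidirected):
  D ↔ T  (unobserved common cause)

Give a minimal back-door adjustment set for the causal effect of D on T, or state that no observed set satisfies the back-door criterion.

desc(D)\{D}={K,N,T}; candidates ⊆ {M,R}.
D↔T: latent back-door arc(s) into D.
size 0: {}; under {} D still reaches {K,M,R,T} ∋ T.
size 1: {M}, {R}; under {M} D still reaches {K,R,T} ∋ T.
size 2: {M,R}; under {M,R} D still reaches {K,T} ∋ T.
D↔T cannot be blocked by any observed set — no back-door set.

D→T: no observed back-door set.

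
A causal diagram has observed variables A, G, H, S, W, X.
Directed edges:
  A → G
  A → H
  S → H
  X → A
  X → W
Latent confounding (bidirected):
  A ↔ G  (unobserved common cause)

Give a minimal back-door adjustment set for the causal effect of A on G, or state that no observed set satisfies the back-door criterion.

A→G: no observed back-door set.

desc(A)\{A}={G,H}; candidates ⊆ {S,W,X}.
A↔G: latent back-door arc(s) into A.
size 0: {}; under {} A still reaches {G,W,X} ∋ G.
size 1: {S}, {W}, {X}; under {S} A still reaches {G,W,X} ∋ G.
size 2: {S,W}, {S,X}, {W,X}; under {S,W} A still reaches {G,X} ∋ G.
A↔G cannot be blocked by any observed set — no back-door set.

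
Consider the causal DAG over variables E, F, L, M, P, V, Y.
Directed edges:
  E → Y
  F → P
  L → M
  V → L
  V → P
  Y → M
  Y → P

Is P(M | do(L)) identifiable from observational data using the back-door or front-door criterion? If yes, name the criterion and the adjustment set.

desc(L)\{L}={M}; candidates ⊆ {E,F,P,V,Y}.
∅: L⊥M given ∅ in G with L→· removed — back-door holds.
P(M|do(L)) = P(M|L) — no adjustment needed.

P(M|do(L)): backdoor, adjust for ∅.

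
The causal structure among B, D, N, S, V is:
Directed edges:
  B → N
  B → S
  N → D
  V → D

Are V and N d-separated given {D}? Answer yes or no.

No — V and N are d-connected given {D}.

Bayes-Ball from V | {D} reaches {B,N,S}.
N ∈ reach(V|{D}) ⇒ V ⊥̸ N | {D}.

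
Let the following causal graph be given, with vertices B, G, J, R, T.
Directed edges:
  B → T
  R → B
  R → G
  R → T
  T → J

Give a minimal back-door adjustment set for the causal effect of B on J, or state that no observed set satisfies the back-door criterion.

desc(B)\{B}={J,T}; candidates ⊆ {G,R}.
size 0: {}; under {} B still reaches {G,J,R,T} ∋ J.
{R}: B⊥J given {R} in G with B→· removed — back-door holds.

B→J: minimal back-door set {R}.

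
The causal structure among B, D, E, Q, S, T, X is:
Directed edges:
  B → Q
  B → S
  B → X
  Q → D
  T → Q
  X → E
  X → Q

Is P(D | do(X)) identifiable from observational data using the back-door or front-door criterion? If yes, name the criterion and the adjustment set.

desc(X)\{X}={D,E,Q}; candidates ⊆ {B,S,T}.
size 0: {}; under {} X still reaches {B,D,Q,S} ∋ D.
{B}: X⊥D given {B} in G with X→· removed — back-door holds.
P(D|do(X)) = Σ_{B} P(D|X,B)·P(B).

P(D|do(X)): backdoor, adjust for {B}.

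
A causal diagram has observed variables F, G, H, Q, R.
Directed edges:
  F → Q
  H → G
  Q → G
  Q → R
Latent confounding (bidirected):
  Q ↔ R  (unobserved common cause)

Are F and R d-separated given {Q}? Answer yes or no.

Bayes-Ball from F | {Q} reaches {R}.
R ∈ reach(F|{Q}) ⇒ F ⊥̸ R | {Q}.

No — F and R are d-connected given {Q}.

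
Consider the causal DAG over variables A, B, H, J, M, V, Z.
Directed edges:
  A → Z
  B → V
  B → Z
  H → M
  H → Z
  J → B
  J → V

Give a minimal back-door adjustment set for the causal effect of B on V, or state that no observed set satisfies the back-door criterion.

desc(B)\{B}={V,Z}; candidates ⊆ {A,H,J,M}.
size 0: {}; under {} B still reaches {J,V} ∋ V.
{J}: B⊥V given {J} in G with B→· removed — back-door holds.

B→V: minimal back-door set {J}.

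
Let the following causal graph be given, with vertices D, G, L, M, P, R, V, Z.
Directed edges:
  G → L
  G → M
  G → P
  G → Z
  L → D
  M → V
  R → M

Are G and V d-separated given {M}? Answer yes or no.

Yes — G ⊥ V | {M}.

Bayes-Ball from G | {M} reaches {D,L,P,R,Z}.
V ∉ reach(G|{M}) ⇒ G ⊥ V | {M}.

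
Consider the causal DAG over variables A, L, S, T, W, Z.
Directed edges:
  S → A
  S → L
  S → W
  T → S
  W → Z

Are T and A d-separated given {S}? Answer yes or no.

Yes — T ⊥ A | {S}.

Bayes-Ball from T | {S} reaches ∅.
A ∉ reach(T|{S}) ⇒ T ⊥ A | {S}.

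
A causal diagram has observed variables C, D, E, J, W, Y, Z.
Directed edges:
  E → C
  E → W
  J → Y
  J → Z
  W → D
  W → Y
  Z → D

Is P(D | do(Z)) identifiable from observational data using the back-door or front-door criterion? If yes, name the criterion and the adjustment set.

desc(Z)\{Z}={D}; candidates ⊆ {C,E,J,W,Y}.
∅: Z⊥D given ∅ in G with Z→· removed — back-door holds.
P(D|do(Z)) = P(D|Z) — no adjustment needed.

P(D|do(Z)): backdoor, adjust for ∅.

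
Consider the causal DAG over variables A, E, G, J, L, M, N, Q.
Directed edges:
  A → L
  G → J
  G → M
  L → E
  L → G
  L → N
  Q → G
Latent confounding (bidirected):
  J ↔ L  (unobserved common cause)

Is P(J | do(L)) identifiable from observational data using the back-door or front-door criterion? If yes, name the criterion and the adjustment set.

desc(L)\{L}={E,G,J,M,N}; candidates ⊆ {A,Q}.
L↔J: latent back-door arc(s) into L.
size 0: {}; under {} L still reaches {A,J} ∋ J.
size 1: {A}, {Q}; under {A} L still reaches {J} ∋ J.
size 2: {A,Q}; under {A,Q} L still reaches {J} ∋ J.
L↔J cannot be blocked by any observed set — no back-door set.
{G}: (i) intercepts every directed L→J path; (ii) no back-door L→{G}; (iii) {L} blocks every back-door {G}→J. Front-door holds.
P(J|do(L)) = Σ_{G} P(G|L) Σ_{L'} P(J|G,L')P(L').

P(J|do(L)): frontdoor, adjust for {G}.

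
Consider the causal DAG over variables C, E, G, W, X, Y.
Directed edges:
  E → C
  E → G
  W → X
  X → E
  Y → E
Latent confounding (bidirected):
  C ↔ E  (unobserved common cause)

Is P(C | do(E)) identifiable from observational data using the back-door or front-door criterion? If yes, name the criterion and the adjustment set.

P(C|do(E)): not identifiable (no BD/FD set).

desc(E)\{E}={C,G}; candidates ⊆ {W,X,Y}.
E↔C: latent back-door arc(s) into E.
size 0: {}; under {} E still reaches {C,W,X,Y} ∋ C.
size 1: {W}, {X}, {Y}; under {W} E still reaches {C,X,Y} ∋ C.
size 2: {W,X}, {W,Y}, {X,Y}; under {W,X} E still reaches {C,Y} ∋ C.
E↔C cannot be blocked by any observed set — no back-door set.
No mediator lies on a directed E→…→C path.
Neither criterion identifies P(C|do(E)) in this graph.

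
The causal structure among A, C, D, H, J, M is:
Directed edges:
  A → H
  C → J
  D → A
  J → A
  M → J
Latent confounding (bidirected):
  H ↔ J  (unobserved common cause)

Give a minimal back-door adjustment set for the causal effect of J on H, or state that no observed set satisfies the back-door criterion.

J→H: no observed back-door set.

desc(J)\{J}={A,H}; candidates ⊆ {C,D,M}.
J↔H: latent back-door arc(s) into J.
size 0: {}; under {} J still reaches {C,H,M} ∋ H.
size 1: {C}, {D}, {M}; under {C} J still reaches {H,M} ∋ H.
size 2: {C,D}, {C,M}, {D,M}; under {C,D} J still reaches {H,M} ∋ H.
J↔H cannot be blocked by any observed set — no back-door set.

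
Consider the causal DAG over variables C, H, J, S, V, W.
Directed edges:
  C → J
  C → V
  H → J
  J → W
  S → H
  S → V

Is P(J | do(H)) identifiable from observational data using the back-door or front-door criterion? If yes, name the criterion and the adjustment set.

P(J|do(H)): backdoor, adjust for ∅.

desc(H)\{H}={J,W}; candidates ⊆ {C,S,V}.
∅: H⊥J given ∅ in G with H→· removed — back-door holds.
P(J|do(H)) = P(J|H) — no adjustment needed.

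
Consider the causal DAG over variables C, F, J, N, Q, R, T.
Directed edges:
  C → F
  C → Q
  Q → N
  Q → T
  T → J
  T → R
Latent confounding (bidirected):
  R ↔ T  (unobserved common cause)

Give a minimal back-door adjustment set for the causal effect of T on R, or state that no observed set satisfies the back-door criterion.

desc(T)\{T}={J,R}; candidates ⊆ {C,F,N,Q}.
T↔R: latent back-door arc(s) into T.
size 0: {}; under {} T still reaches {C,F,N,Q,R} ∋ R.
size 1: {C}, {F}, {N} …(+1); under {C} T still reaches {N,Q,R} ∋ R.
size 2: {C,F}, {C,N}, {C,Q} …(+3); under {C,F} T still reaches {N,Q,R} ∋ R.
T↔R cannot be blocked by any observed set — no back-door set.

T→R: no observed back-door set.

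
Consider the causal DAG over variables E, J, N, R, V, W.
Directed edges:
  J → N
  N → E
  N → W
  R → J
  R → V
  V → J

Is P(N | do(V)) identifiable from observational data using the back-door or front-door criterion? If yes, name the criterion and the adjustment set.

desc(V)\{V}={E,J,N,W}; candidates ⊆ {R}.
size 0: {}; under {} V still reaches {E,J,N,R,W} ∋ N.
{R}: V⊥N given {R} in G with V→· removed — back-door holds.
P(N|do(V)) = Σ_{R} P(N|V,R)·P(R).

P(N|do(V)): backdoor, adjust for {R}.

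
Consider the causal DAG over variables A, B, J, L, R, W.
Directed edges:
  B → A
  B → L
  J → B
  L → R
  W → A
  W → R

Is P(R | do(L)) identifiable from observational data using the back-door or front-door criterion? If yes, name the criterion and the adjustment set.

desc(L)\{L}={R}; candidates ⊆ {A,B,J,W}.
∅: L⊥R given ∅ in G with L→· removed — back-door holds.
P(R|do(L)) = P(R|L) — no adjustment needed.

P(R|do(L)): backdoor, adjust for ∅.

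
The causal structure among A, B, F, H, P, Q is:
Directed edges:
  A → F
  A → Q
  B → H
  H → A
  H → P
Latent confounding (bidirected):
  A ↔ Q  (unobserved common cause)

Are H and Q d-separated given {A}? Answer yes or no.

No — H and Q are d-connected given {A}.

Bayes-Ball from H | {A} reaches {B,P,Q}.
Q ∈ reach(H|{A}) ⇒ H ⊥̸ Q | {A}.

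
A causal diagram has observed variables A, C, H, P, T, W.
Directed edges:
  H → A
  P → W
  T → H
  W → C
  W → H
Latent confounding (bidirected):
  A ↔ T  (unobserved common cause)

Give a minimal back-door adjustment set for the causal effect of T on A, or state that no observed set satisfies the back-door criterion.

desc(T)\{T}={A,H}; candidates ⊆ {C,P,W}.
T↔A: latent back-door arc(s) into T.
size 0: {}; under {} T still reaches {A} ∋ A.
size 1: {C}, {P}, {W}; under {C} T still reaches {A} ∋ A.
size 2: {C,P}, {C,W}, {P,W}; under {C,P} T still reaches {A} ∋ A.
T↔A cannot be blocked by any observed set — no back-door set.

T→A: no observed back-door set.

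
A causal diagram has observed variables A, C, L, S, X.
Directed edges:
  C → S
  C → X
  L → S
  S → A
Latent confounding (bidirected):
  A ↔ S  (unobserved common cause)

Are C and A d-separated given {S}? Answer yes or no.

Bayes-Ball from C | {S} reaches {A,L,X}.
A ∈ reach(C|{S}) ⇒ C ⊥̸ A | {S}.

No — C and A are d-connected given {S}.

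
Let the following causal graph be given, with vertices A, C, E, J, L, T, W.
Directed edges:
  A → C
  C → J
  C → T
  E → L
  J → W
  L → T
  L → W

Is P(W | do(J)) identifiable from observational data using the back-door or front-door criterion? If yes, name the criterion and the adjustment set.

desc(J)\{J}={W}; candidates ⊆ {A,C,E,L,T}.
∅: J⊥W given ∅ in G with J→· removed — back-door holds.
P(W|do(J)) = P(W|J) — no adjustment needed.

P(W|do(J)): backdoor, adjust for ∅.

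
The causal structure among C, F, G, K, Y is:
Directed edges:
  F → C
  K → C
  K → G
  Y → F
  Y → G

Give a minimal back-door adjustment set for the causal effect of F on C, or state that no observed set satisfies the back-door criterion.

desc(F)\{F}={C}; candidates ⊆ {G,K,Y}.
∅: F⊥C given ∅ in G with F→· removed — back-door holds.

F→C: minimal back-door set ∅.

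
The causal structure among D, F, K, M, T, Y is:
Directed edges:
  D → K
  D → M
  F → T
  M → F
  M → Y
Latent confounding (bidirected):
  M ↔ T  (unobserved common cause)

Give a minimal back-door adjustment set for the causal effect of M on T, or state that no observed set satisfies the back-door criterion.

desc(M)\{M}={F,T,Y}; candidates ⊆ {D,K}.
M↔T: latent back-door arc(s) into M.
size 0: {}; under {} M still reaches {D,K,T} ∋ T.
size 1: {D}, {K}; under {D} M still reaches {T} ∋ T.
size 2: {D,K}; under {D,K} M still reaches {T} ∋ T.
M↔T cannot be blocked by any observed set — no back-door set.

M→T: no observed back-door set.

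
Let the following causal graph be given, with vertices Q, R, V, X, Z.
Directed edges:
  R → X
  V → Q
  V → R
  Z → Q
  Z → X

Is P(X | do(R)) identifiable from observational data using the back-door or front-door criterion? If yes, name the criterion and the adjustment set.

desc(R)\{R}={X}; candidates ⊆ {Q,V,Z}.
∅: R⊥X given ∅ in G with R→· removed — back-door holds.
P(X|do(R)) = P(X|R) — no adjustment needed.

P(X|do(R)): backdoor, adjust for ∅.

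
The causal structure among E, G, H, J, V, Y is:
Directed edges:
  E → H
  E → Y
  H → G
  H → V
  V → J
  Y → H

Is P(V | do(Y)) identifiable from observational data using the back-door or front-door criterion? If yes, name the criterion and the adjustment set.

desc(Y)\{Y}={G,H,J,V}; candidates ⊆ {E}.
size 0: {}; under {} Y still reaches {E,G,H,J,V} ∋ V.
{E}: Y⊥V given {E} in G with Y→· removed — back-door holds.
P(V|do(Y)) = Σ_{E} P(V|Y,E)·P(E).

P(V|do(Y)): backdoor, adjust for {E}.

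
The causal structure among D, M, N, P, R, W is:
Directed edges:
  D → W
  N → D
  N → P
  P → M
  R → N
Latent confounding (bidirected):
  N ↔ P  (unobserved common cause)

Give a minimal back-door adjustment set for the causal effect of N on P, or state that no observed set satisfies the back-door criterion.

N→P: no observed back-door set.

desc(N)\{N}={D,M,P,W}; candidates ⊆ {R}.
N↔P: latent back-door arc(s) into N.
size 0: {}; under {} N still reaches {M,P,R} ∋ P.
size 1: {R}; under {R} N still reaches {M,P} ∋ P.
N↔P cannot be blocked by any observed set — no back-door set.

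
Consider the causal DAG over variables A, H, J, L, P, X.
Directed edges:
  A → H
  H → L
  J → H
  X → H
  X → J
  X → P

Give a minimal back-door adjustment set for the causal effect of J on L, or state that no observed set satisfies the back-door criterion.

J→L: minimal back-door set {X}.

desc(J)\{J}={H,L}; candidates ⊆ {A,P,X}.
size 0: {}; under {} J still reaches {H,L,P,X} ∋ L.
{X}: J⊥L given {X} in G with J→· removed — back-door holds.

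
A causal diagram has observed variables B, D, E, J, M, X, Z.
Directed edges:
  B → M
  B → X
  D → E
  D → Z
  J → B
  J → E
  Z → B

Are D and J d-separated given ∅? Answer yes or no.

Yes — D ⊥ J | ∅.

Bayes-Ball from D | ∅ reaches {B,E,M,X,Z}.
J ∉ reach(D|∅) ⇒ D ⊥ J | ∅.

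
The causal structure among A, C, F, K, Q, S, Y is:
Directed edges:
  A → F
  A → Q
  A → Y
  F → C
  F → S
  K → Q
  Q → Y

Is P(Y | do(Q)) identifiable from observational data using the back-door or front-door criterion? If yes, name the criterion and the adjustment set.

P(Y|do(Q)): backdoor, adjust for {A}.

desc(Q)\{Q}={Y}; candidates ⊆ {A,C,F,K,S}.
size 0: {}; under {} Q still reaches {A,C,F,K,S,Y} ∋ Y.
{A}: Q⊥Y given {A} in G with Q→· removed — back-door holds.
P(Y|do(Q)) = Σ_{A} P(Y|Q,A)·P(A).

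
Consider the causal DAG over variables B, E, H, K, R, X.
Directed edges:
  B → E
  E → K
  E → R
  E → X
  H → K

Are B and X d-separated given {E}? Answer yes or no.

Yes — B ⊥ X | {E}.

Bayes-Ball from B | {E} reaches ∅.
X ∉ reach(B|{E}) ⇒ B ⊥ X | {E}.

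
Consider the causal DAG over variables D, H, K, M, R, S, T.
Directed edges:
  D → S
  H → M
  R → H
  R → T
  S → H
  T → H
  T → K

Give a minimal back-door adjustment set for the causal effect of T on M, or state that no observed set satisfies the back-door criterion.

desc(T)\{T}={H,K,M}; candidates ⊆ {D,R,S}.
size 0: {}; under {} T still reaches {H,M,R} ∋ M.
{R}: T⊥M given {R} in G with T→· removed — back-door holds.

T→M: minimal back-door set {R}.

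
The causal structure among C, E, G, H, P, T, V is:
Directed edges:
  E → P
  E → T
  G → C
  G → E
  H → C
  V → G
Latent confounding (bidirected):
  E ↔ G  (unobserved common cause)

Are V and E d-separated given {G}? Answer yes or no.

Bayes-Ball from V | {G} reaches {E,P,T}.
E ∈ reach(V|{G}) ⇒ V ⊥̸ E | {G}.

No — V and E are d-connected given {G}.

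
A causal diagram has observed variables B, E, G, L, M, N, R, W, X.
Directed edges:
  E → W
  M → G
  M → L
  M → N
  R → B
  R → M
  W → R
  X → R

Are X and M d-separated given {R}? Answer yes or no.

Yes — X ⊥ M | {R}.

Bayes-Ball from X | {R} reaches {E,W}.
M ∉ reach(X|{R}) ⇒ X ⊥ M | {R}.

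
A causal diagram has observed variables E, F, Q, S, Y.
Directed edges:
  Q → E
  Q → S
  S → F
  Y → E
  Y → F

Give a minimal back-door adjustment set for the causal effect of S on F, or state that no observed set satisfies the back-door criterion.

desc(S)\{S}={F}; candidates ⊆ {E,Q,Y}.
∅: S⊥F given ∅ in G with S→· removed — back-door holds.

S→F: minimal back-door set ∅.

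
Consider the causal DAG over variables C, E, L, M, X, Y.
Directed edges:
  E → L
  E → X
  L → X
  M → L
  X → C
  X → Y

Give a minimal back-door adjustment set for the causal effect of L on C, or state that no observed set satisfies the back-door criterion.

L→C: minimal back-door set {E}.

desc(L)\{L}={C,X,Y}; candidates ⊆ {E,M}.
size 0: {}; under {} L still reaches {C,E,M,X,Y} ∋ C.
{E}: L⊥C given {E} in G with L→· removed — back-door holds.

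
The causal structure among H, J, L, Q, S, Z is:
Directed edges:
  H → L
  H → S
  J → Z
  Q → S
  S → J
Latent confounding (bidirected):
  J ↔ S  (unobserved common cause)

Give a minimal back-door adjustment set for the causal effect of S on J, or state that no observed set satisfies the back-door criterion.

desc(S)\{S}={J,Z}; candidates ⊆ {H,L,Q}.
S↔J: latent back-door arc(s) into S.
size 0: {}; under {} S still reaches {H,J,L,Q,Z} ∋ J.
size 1: {H}, {L}, {Q}; under {H} S still reaches {J,Q,Z} ∋ J.
size 2: {H,L}, {H,Q}, {L,Q}; under {H,L} S still reaches {J,Q,Z} ∋ J.
S↔J cannot be blocked by any observed set — no back-door set.

S→J: no observed back-door set.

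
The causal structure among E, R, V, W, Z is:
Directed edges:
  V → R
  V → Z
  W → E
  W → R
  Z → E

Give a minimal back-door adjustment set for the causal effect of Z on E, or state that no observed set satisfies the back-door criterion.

desc(Z)\{Z}={E}; candidates ⊆ {R,V,W}.
∅: Z⊥E given ∅ in G with Z→· removed — back-door holds.

Z→E: minimal back-door set ∅.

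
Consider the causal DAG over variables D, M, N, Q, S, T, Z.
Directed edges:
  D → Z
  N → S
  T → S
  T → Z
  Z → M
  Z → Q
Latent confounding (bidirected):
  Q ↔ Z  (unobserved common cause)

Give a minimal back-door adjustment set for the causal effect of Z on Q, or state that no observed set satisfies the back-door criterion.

Z→Q: no observed back-door set.

desc(Z)\{Z}={M,Q}; candidates ⊆ {D,N,S,T}.
Z↔Q: latent back-door arc(s) into Z.
size 0: {}; under {} Z still reaches {D,Q,S,T} ∋ Q.
size 1: {D}, {N}, {S} …(+1); under {D} Z still reaches {Q,S,T} ∋ Q.
size 2: {D,N}, {D,S}, {D,T} …(+3); under {D,N} Z still reaches {Q,S,T} ∋ Q.
Z↔Q cannot be blocked by any observed set — no back-door set.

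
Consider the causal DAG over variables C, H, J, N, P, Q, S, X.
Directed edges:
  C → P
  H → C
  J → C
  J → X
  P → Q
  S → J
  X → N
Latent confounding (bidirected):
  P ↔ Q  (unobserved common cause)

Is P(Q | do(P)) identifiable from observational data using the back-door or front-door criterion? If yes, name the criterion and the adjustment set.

desc(P)\{P}={Q}; candidates ⊆ {C,H,J,N,S,X}.
P↔Q: latent back-door arc(s) into P.
size 0: {}; under {} P still reaches {C,H,J,N,Q,S,X} ∋ Q.
size 1: {C}, {H}, {J} …(+3); under {C} P still reaches {Q} ∋ Q.
size 2: {C,H}, {C,J}, {C,N} …(+12); under {C,H} P still reaches {Q} ∋ Q.
P↔Q cannot be blocked by any observed set — no back-door set.
No mediator lies on a directed P→…→Q path.
Neither criterion identifies P(Q|do(P)) in this graph.

P(Q|do(P)): not identifiable (no BD/FD set).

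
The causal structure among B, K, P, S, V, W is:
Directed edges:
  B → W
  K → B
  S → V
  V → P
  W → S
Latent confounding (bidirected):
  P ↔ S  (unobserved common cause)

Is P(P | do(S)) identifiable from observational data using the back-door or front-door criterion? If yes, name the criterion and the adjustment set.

desc(S)\{S}={P,V}; candidates ⊆ {B,K,W}.
S↔P: latent back-door arc(s) into S.
size 0: {}; under {} S still reaches {B,K,P,W} ∋ P.
size 1: {B}, {K}, {W}; under {B} S still reaches {P,W} ∋ P.
size 2: {B,K}, {B,W}, {K,W}; under {B,K} S still reaches {P,W} ∋ P.
S↔P cannot be blocked by any observed set — no back-door set.
{V}: (i) intercepts every directed S→P path; (ii) no back-door S→{V}; (iii) {S} blocks every back-door {V}→P. Front-door holds.
P(P|do(S)) = Σ_{V} P(V|S) Σ_{S'} P(P|V,S')P(S').

P(P|do(S)): frontdoor, adjust for {V}.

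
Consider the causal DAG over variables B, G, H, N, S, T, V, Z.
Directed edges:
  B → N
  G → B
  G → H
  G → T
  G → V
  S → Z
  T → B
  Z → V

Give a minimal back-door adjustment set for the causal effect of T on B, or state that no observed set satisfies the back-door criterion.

T→B: minimal back-door set {G}.

desc(T)\{T}={B,N}; candidates ⊆ {G,H,S,V,Z}.
size 0: {}; under {} T still reaches {B,G,H,N,V} ∋ B.
{G}: T⊥B given {G} in G with T→· removed — back-door holds.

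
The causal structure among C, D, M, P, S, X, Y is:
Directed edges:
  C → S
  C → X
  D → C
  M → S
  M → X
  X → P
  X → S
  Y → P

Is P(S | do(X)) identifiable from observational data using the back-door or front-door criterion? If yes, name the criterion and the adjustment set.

P(S|do(X)): backdoor, adjust for {C, M}.

desc(X)\{X}={P,S}; candidates ⊆ {C,D,M,Y}.
size 0: {}; under {} X still reaches {C,D,M,S} ∋ S.
size 1: {C}, {D}, {M} …(+1); under {C} X still reaches {M,S} ∋ S.
{C,M}: X⊥S given {C,M} in G with X→· removed — back-door holds.
P(S|do(X)) = Σ_{C,M} P(S|X,C,M)·P(C,M).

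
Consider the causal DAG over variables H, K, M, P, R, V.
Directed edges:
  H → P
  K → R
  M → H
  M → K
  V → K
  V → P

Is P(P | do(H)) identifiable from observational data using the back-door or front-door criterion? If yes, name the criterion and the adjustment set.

P(P|do(H)): backdoor, adjust for ∅.

desc(H)\{H}={P}; candidates ⊆ {K,M,R,V}.
∅: H⊥P given ∅ in G with H→· removed — back-door holds.
P(P|do(H)) = P(P|H) — no adjustment needed.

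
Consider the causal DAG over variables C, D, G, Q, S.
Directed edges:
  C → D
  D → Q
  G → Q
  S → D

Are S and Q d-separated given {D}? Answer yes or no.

Bayes-Ball from S | {D} reaches {C}.
Q ∉ reach(S|{D}) ⇒ S ⊥ Q | {D}.

Yes — S ⊥ Q | {D}.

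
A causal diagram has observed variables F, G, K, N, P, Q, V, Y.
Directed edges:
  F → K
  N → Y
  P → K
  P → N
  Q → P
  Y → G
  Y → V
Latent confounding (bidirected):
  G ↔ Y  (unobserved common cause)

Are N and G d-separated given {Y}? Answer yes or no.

No — N and G are d-connected given {Y}.

Bayes-Ball from N | {Y} reaches {G,K,P,Q}.
G ∈ reach(N|{Y}) ⇒ N ⊥̸ G | {Y}.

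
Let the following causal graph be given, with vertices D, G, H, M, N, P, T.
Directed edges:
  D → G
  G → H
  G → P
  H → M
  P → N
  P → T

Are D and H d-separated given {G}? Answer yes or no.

Bayes-Ball from D | {G} reaches ∅.
H ∉ reach(D|{G}) ⇒ D ⊥ H | {G}.

Yes — D ⊥ H | {G}.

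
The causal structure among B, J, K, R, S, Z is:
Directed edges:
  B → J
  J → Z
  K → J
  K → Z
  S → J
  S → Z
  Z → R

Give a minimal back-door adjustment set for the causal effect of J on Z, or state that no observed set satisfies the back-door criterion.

desc(J)\{J}={R,Z}; candidates ⊆ {B,K,S}.
size 0: {}; under {} J still reaches {B,K,R,S,Z} ∋ Z.
size 1: {B}, {K}, {S}; under {B} J still reaches {K,R,S,Z} ∋ Z.
{K,S}: J⊥Z given {K,S} in G with J→· removed — back-door holds.

J→Z: minimal back-door set {K, S}.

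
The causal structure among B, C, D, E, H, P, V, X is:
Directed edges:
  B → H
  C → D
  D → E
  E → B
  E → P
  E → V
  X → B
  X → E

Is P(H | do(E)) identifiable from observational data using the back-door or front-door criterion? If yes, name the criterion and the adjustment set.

P(H|do(E)): backdoor, adjust for {X}.

desc(E)\{E}={B,H,P,V}; candidates ⊆ {C,D,X}.
size 0: {}; under {} E still reaches {B,C,D,H,X} ∋ H.
{X}: E⊥H given {X} in G with E→· removed — back-door holds.
P(H|do(E)) = Σ_{X} P(H|E,X)·P(X).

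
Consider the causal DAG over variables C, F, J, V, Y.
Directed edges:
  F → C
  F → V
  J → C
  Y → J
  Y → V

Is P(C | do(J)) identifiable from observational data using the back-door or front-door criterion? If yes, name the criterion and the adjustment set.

desc(J)\{J}={C}; candidates ⊆ {F,V,Y}.
∅: J⊥C given ∅ in G with J→· removed — back-door holds.
P(C|do(J)) = P(C|J) — no adjustment needed.

P(C|do(J)): backdoor, adjust for ∅.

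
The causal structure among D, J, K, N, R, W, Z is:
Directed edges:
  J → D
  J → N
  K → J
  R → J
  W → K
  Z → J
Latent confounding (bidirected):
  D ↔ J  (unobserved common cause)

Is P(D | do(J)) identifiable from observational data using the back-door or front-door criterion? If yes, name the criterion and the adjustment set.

desc(J)\{J}={D,N}; candidates ⊆ {K,R,W,Z}.
J↔D: latent back-door arc(s) into J.
size 0: {}; under {} J still reaches {D,K,R,W,Z} ∋ D.
size 1: {K}, {R}, {W} …(+1); under {K} J still reaches {D,R,Z} ∋ D.
size 2: {K,R}, {K,W}, {K,Z} …(+3); under {K,R} J still reaches {D,Z} ∋ D.
J↔D cannot be blocked by any observed set — no back-door set.
No mediator lies on a directed J→…→D path.
Neither criterion identifies P(D|do(J)) in this graph.

P(D|do(J)): not identifiable (no BD/FD set).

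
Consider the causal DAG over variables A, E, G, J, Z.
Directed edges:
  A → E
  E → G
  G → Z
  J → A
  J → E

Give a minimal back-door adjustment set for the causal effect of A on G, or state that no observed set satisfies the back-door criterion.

desc(A)\{A}={E,G,Z}; candidates ⊆ {J}.
size 0: {}; under {} A still reaches {E,G,J,Z} ∋ G.
{J}: A⊥G given {J} in G with A→· removed — back-door holds.

A→G: minimal back-door set {J}.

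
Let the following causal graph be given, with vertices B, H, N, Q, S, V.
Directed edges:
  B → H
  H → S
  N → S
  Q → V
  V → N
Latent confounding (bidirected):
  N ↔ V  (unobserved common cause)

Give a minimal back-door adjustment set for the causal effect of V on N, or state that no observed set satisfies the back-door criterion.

desc(V)\{V}={N,S}; candidates ⊆ {B,H,Q}.
V↔N: latent back-door arc(s) into V.
size 0: {}; under {} V still reaches {N,Q,S} ∋ N.
size 1: {B}, {H}, {Q}; under {B} V still reaches {N,Q,S} ∋ N.
size 2: {B,H}, {B,Q}, {H,Q}; under {B,H} V still reaches {N,Q,S} ∋ N.
V↔N cannot be blocked by any observed set — no back-door set.

V→N: no observed back-door set.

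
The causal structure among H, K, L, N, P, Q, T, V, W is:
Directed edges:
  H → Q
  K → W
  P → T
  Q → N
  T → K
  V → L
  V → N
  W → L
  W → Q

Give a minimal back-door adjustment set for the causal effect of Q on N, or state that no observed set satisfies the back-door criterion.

Q→N: minimal back-door set ∅.

desc(Q)\{Q}={N}; candidates ⊆ {H,K,L,P,T,V,W}.
∅: Q⊥N given ∅ in G with Q→· removed — back-door holds.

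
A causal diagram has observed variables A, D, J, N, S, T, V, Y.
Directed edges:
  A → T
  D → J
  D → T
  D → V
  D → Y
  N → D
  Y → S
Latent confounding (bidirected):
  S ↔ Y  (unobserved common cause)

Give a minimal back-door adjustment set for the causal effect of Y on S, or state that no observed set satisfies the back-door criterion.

Y→S: no observed back-door set.

desc(Y)\{Y}={S}; candidates ⊆ {A,D,J,N,T,V}.
Y↔S: latent back-door arc(s) into Y.
size 0: {}; under {} Y still reaches {D,J,N,S,T,V} ∋ S.
size 1: {A}, {D}, {J} …(+3); under {A} Y still reaches {D,J,N,S,T,V} ∋ S.
size 2: {A,D}, {A,J}, {A,N} …(+12); under {A,D} Y still reaches {S} ∋ S.
Y↔S cannot be blocked by any observed set — no back-door set.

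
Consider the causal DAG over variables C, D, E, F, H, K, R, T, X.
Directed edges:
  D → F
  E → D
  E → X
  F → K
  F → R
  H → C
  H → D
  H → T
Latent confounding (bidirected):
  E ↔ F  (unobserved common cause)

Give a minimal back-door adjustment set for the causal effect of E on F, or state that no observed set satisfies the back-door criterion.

desc(E)\{E}={D,F,K,R,X}; candidates ⊆ {C,H,T}.
E↔F: latent back-door arc(s) into E.
size 0: {}; under {} E still reaches {F,K,R} ∋ F.
size 1: {C}, {H}, {T}; under {C} E still reaches {F,K,R} ∋ F.
size 2: {C,H}, {C,T}, {H,T}; under {C,H} E still reaches {F,K,R} ∋ F.
E↔F cannot be blocked by any observed set — no back-door set.

E→F: no observed back-door set.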